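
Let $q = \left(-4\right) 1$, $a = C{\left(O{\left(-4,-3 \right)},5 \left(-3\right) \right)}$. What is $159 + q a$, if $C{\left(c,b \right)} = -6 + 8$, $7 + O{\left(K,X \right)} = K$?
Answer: $151$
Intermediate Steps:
$O{\left(K,X \right)} = -7 + K$
$C{\left(c,b \right)} = 2$
$a = 2$
$q = -4$
$159 + q a = 159 - 8 = 151$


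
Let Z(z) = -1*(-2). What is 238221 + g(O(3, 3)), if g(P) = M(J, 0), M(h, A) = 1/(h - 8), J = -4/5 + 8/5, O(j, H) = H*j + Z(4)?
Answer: 8575951/36 ≈ 2.3822e+5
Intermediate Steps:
Z(z) = 2
O(j, H) = 2 + H*j (O(j, H) = H*j + 2 = 2 + H*j)
J = ⅘ (J = -4*⅕ + 8*(⅕) = -⅘ + 8/5 = ⅘ ≈ 0.80000)
M(h, A) = 1/(-8 + h)
g(P) = -5/36 (g(P) = 1/(-8 + ⅘) = 1/(-36/5) = -5/36)
238221 + g(O(3, 3)) = 238221 - 5/36 = 8575951/36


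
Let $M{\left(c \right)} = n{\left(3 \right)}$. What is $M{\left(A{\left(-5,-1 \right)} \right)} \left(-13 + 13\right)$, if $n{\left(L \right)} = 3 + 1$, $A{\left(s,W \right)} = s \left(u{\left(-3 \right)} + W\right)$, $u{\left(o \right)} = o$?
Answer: $0$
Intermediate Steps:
$A{\left(s,W \right)} = s \left(-3 + W\right)$
$n{\left(L \right)} = 4$
$M{\left(c \right)} = 4$
$M{\left(A{\left(-5,-1 \right)} \right)} \left(-13 + 13\right) = 4 \left(-13 + 13\right) = 4 \cdot 0 = 0$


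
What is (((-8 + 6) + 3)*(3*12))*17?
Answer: 612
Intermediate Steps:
(((-8 + 6) + 3)*(3*12))*17 = ((-2 + 3)*36)*17 = (1*36)*17 = 36*17 = 612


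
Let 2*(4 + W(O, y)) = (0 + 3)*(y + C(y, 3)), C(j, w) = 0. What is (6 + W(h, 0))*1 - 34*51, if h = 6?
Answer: -1732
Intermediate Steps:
W(O, y) = -4 + 3*y/2 (W(O, y) = -4 + ((0 + 3)*(y + 0))/2 = -4 + (3*y)/2 = -4 + 3*y/2)
(6 + W(h, 0))*1 - 34*51 = (6 + (-4 + (3/2)*0))*1 - 34*51 = (6 + (-4 + 0))*1 - 1734 = (6 - 4)*1 - 1734 = 2*1 - 1734 = 2 - 1734 = -1732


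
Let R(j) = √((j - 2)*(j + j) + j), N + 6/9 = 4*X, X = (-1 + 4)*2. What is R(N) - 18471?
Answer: -18471 + √9170/3 ≈ -18439.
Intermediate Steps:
X = 6 (X = 3*2 = 6)
N = 70/3 (N = -⅔ + 4*6 = -⅔ + 24 = 70/3 ≈ 23.333)
R(j) = √(j + 2*j*(-2 + j)) (R(j) = √((-2 + j)*(2*j) + j) = √(2*j*(-2 + j) + j) = √(j + 2*j*(-2 + j)))
R(N) - 18471 = √(70*(-3 + 2*(70/3))/3) - 18471 = √(70*(-3 + 140/3)/3) - 18471 = √((70/3)*(131/3)) - 18471 = √(9170/9) - 18471 = √9170/3 - 18471 = -18471 + √9170/3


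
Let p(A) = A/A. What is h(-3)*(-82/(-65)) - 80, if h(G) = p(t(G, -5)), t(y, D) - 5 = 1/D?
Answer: -5118/65 ≈ -78.738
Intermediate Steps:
t(y, D) = 5 + 1/D
p(A) = 1
h(G) = 1
h(-3)*(-82/(-65)) - 80 = 1*(-82/(-65)) - 80 = 1*(-82*(-1/65)) - 80 = 1*(82/65) - 80 = 82/65 - 80 = -5118/65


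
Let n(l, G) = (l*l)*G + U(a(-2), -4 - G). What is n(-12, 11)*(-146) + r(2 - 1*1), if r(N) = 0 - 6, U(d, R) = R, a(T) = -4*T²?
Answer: -229080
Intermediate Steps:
n(l, G) = -4 - G + G*l² (n(l, G) = (l*l)*G + (-4 - G) = l²*G + (-4 - G) = G*l² + (-4 - G) = -4 - G + G*l²)
r(N) = -6
n(-12, 11)*(-146) + r(2 - 1*1) = (-4 - 1*11 + 11*(-12)²)*(-146) - 6 = (-4 - 11 + 11*144)*(-146) - 6 = (-4 - 11 + 1584)*(-146) - 6 = 1569*(-146) - 6 = -229074 - 6 = -229080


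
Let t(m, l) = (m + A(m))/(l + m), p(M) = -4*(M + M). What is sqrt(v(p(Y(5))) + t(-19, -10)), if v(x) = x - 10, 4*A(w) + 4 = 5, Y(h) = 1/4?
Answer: I*sqrt(38193)/58 ≈ 3.3695*I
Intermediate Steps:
Y(h) = 1/4 (Y(h) = 1*(1/4) = 1/4)
A(w) = 1/4 (A(w) = -1 + (1/4)*5 = -1 + 5/4 = 1/4)
p(M) = -8*M
v(x) = -10 + x
t(m, l) = (1/4 + m)/(l + m) (t(m, l) = (m + 1/4)/(l + m) = (1/4 + m)/(l + m))
sqrt(v(p(Y(5))) + t(-19, -10)) = sqrt((-10 - 8*1/4) + (1/4 - 19)/(-10 - 19)) = sqrt((-10 - 2) - 75/4/(-29)) = sqrt(-12 - 1/29*(-75/4)) = sqrt(-12 + 75/116) = sqrt(-1317/116) = I*sqrt(38193)/58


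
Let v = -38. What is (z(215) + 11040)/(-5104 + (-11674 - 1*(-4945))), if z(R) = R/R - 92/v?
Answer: -209825/224827 ≈ -0.93327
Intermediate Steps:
z(R) = 65/19 (z(R) = R/R - 92/(-38) = 1 - 92*(-1/38) = 1 + 46/19 = 65/19)
(z(215) + 11040)/(-5104 + (-11674 - 1*(-4945))) = (65/19 + 11040)/(-5104 + (-11674 - 1*(-4945))) = 209825/(19*(-5104 + (-11674 + 4945))) = 209825/(19*(-5104 - 6729)) = (209825/19)/(-11833) = (209825/19)*(-1/11833) = -209825/224827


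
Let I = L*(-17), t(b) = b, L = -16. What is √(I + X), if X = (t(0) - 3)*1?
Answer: √269 ≈ 16.401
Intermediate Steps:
X = -3 (X = (0 - 3)*1 = -3*1 = -3)
I = 272 (I = -16*(-17) = 272)
√(I + X) = √(272 - 3) = √269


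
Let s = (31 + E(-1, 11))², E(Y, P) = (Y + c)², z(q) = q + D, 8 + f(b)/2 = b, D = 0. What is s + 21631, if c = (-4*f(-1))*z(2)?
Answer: 419452031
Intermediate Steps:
f(b) = -16 + 2*b
z(q) = q (z(q) = q + 0 = q)
c = 144 (c = -4*(-16 + 2*(-1))*2 = -4*(-16 - 2)*2 = -4*(-18)*2 = 72*2 = 144)
E(Y, P) = (144 + Y)² (E(Y, P) = (Y + 144)² = (144 + Y)²)
s = 419430400 (s = (31 + (144 - 1)²)² = (31 + 143²)² = (31 + 20449)² = 20480² = 419430400)
s + 21631 = 419430400 + 21631 = 419452031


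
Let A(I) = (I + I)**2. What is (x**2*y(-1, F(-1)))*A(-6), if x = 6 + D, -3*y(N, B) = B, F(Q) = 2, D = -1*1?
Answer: -2400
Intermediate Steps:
D = -1
y(N, B) = -B/3
x = 5 (x = 6 - 1 = 5)
A(I) = 4*I**2 (A(I) = (2*I)**2 = 4*I**2)
(x**2*y(-1, F(-1)))*A(-6) = (5**2*(-1/3*2))*(4*(-6)**2) = (25*(-2/3))*(4*36) = -50/3*144 = -2400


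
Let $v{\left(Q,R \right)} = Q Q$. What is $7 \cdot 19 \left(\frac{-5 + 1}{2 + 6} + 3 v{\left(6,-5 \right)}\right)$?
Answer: $\frac{28595}{2} \approx 14298.0$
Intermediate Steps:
$v{\left(Q,R \right)} = Q^{2}$
$7 \cdot 19 \left(\frac{-5 + 1}{2 + 6} + 3 v{\left(6,-5 \right)}\right) = 7 \cdot 19 \left(\frac{-5 + 1}{2 + 6} + 3 \cdot 6^{2}\right) = 133 \left(- \frac{4}{8} + 3 \cdot 36\right) = 133 \left(\left(-4\right) \frac{1}{8} + 108\right) = 133 \left(- \frac{1}{2} + 108\right) = 133 \cdot \frac{215}{2} = \frac{28595}{2}$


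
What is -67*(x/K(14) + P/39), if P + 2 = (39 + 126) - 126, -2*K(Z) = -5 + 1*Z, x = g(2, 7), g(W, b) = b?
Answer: 4757/117 ≈ 40.658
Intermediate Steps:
x = 7
K(Z) = 5/2 - Z/2 (K(Z) = -(-5 + 1*Z)/2 = -(-5 + Z)/2 = 5/2 - Z/2)
P = 37 (P = -2 + ((39 + 126) - 126) = -2 + (165 - 126) = -2 + 39 = 37)
-67*(x/K(14) + P/39) = -67*(7/(5/2 - 1/2*14) + 37/39) = -67*(7/(5/2 - 7) + 37*(1/39)) = -67*(7/(-9/2) + 37/39) = -67*(7*(-2/9) + 37/39) = -67*(-14/9 + 37/39) = -67*(-71/117) = 4757/117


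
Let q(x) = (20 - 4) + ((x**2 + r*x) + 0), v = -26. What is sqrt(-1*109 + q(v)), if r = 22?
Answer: sqrt(11) ≈ 3.3166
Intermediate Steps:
q(x) = 16 + x**2 + 22*x (q(x) = (20 - 4) + ((x**2 + 22*x) + 0) = 16 + (x**2 + 22*x) = 16 + x**2 + 22*x)
sqrt(-1*109 + q(v)) = sqrt(-1*109 + (16 + (-26)**2 + 22*(-26))) = sqrt(-109 + (16 + 676 - 572)) = sqrt(-109 + 120) = sqrt(11)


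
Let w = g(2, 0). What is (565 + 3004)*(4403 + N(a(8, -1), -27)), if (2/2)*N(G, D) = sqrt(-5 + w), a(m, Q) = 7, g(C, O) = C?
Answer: 15714307 + 3569*I*sqrt(3) ≈ 1.5714e+7 + 6181.7*I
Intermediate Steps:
w = 2
N(G, D) = I*sqrt(3) (N(G, D) = sqrt(-5 + 2) = sqrt(-3) = I*sqrt(3))
(565 + 3004)*(4403 + N(a(8, -1), -27)) = (565 + 3004)*(4403 + I*sqrt(3)) = 3569*(4403 + I*sqrt(3)) = 15714307 + 3569*I*sqrt(3)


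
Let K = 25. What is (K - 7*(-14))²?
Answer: 15129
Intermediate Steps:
(K - 7*(-14))² = (25 - 7*(-14))² = (25 + 98)² = 123² = 15129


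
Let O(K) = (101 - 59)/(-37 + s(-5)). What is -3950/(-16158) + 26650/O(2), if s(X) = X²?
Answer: -430596875/56553 ≈ -7614.0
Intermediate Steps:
O(K) = -7/2 (O(K) = (101 - 59)/(-37 + (-5)²) = 42/(-37 + 25) = 42/(-12) = 42*(-1/12) = -7/2)
-3950/(-16158) + 26650/O(2) = -3950/(-16158) + 26650/(-7/2) = -3950*(-1/16158) + 26650*(-2/7) = 1975/8079 - 53300/7 = -430596875/56553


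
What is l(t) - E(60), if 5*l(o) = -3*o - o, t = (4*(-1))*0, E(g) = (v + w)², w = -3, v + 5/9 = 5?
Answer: -169/81 ≈ -2.0864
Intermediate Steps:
v = 40/9 (v = -5/9 + 5 = 40/9 ≈ 4.4444)
E(g) = 169/81 (E(g) = (40/9 - 3)² = (13/9)² = 169/81)
t = 0 (t = -4*0 = 0)
l(o) = -4*o/5 (l(o) = (-3*o - o)/5 = (-4*o)/5 = -4*o/5)
l(t) - E(60) = -⅘*0 - 1*169/81 = 0 - 169/81 = -169/81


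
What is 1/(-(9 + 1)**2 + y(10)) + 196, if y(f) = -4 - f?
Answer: 22343/114 ≈ 195.99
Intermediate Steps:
1/(-(9 + 1)**2 + y(10)) + 196 = 1/(-(9 + 1)**2 + (-4 - 1*10)) + 196 = 1/(-1*10**2 + (-4 - 10)) + 196 = 1/(-1*100 - 14) + 196 = 1/(-100 - 14) + 196 = 1/(-114) + 196 = -1/114 + 196 = 22343/114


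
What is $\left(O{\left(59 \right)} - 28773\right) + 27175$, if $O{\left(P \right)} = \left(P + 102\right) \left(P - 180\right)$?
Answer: $-21079$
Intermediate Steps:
$O{\left(P \right)} = \left(-180 + P\right) \left(102 + P\right)$ ($O{\left(P \right)} = \left(102 + P\right) \left(-180 + P\right) = \left(-180 + P\right) \left(102 + P\right)$)
$\left(O{\left(59 \right)} - 28773\right) + 27175 = \left(\left(-18360 + 59^{2} - 4602\right) - 28773\right) + 27175 = \left(\left(-18360 + 3481 - 4602\right) - 28773\right) + 27175 = \left(-19481 - 28773\right) + 27175 = -48254 + 27175 = -21079$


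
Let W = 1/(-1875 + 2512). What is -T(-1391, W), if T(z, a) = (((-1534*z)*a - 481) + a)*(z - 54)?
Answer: 2640590110/637 ≈ 4.1454e+6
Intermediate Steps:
W = 1/637 ≈ 0.0015699
T(z, a) = (-54 + z)*(-481 + a - 1534*a*z) (T(z, a) = ((-1534*a*z - 481) + a)*(-54 + z) = ((-481 - 1534*a*z) + a)*(-54 + z) = (-481 + a - 1534*a*z)*(-54 + z) = (-54 + z)*(-481 + a - 1534*a*z))
-T(-1391, W) = -(25974 - 481*(-1391) - 54*1/637 - 1534*1/637*(-1391)**2 + 82837*(1/637)*(-1391)) = -(25974 + 669071 - 54/637 - 1534*1/637*1934881 - 8863559/49) = -(25974 + 669071 - 54/637 - 228315958/49 - 8863559/49) = -1*(-2640590110/637) = 2640590110/637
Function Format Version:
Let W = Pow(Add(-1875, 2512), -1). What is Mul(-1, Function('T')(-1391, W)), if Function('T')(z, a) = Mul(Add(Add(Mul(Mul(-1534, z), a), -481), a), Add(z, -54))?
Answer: Rational(2640590110, 637) ≈ 4.1454e+6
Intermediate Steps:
W = Rational(1, 637) (W = Pow(637, -1) = Rational(1, 637) ≈ 0.0015699)
Function('T')(z, a) = Mul(Add(-54, z), Add(-481, a, Mul(-1534, a, z))) (Function('T')(z, a) = Mul(Add(Add(Mul(-1534, a, z), -481), a), Add(-54, z)) = Mul(Add(Add(-481, Mul(-1534, a, z)), a), Add(-54, z)) = Mul(Add(-481, a, Mul(-1534, a, z)), Add(-54, z)) = Mul(Add(-54, z), Add(-481, a, Mul(-1534, a, z))))
Mul(-1, Function('T')(-1391, W)) = Mul(-1, Add(25974, Mul(-481, -1391), Mul(-54, Rational(1, 637)), Mul(-1534, Rational(1, 637), Pow(-1391, 2)), Mul(82837, Rational(1, 637), -1391))) = Mul(-1, Add(25974, 669071, Rational(-54, 637), Mul(-1534, Rational(1, 637), 1934881), Rational(-8863559, 49))) = Mul(-1, Add(25974, 669071, Rational(-54, 637), Rational(-228315958, 49), Rational(-8863559, 49))) = Mul(-1, Rational(-2640590110, 637)) = Rational(2640590110, 637)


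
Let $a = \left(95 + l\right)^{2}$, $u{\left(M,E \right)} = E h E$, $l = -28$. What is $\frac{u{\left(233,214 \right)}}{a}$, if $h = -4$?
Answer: $- \frac{183184}{4489} \approx -40.807$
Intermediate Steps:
$u{\left(M,E \right)} = - 4 E^{2}$ ($u{\left(M,E \right)} = E \left(-4\right) E = - 4 E E = - 4 E^{2}$)
$a = 4489$ ($a = \left(95 - 28\right)^{2} = 67^{2} = 4489$)
$\frac{u{\left(233,214 \right)}}{a} = \frac{\left(-4\right) 214^{2}}{4489} = \left(-4\right) 45796 \cdot \frac{1}{4489} = \left(-183184\right) \frac{1}{4489} = - \frac{183184}{4489}$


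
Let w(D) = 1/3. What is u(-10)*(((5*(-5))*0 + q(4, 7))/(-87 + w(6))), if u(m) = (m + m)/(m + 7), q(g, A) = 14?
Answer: -14/13 ≈ -1.0769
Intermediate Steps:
w(D) = ⅓
u(m) = 2*m/(7 + m) (u(m) = (2*m)/(7 + m) = 2*m/(7 + m))
u(-10)*(((5*(-5))*0 + q(4, 7))/(-87 + w(6))) = (2*(-10)/(7 - 10))*(((5*(-5))*0 + 14)/(-87 + ⅓)) = (2*(-10)/(-3))*((-25*0 + 14)/(-260/3)) = (2*(-10)*(-⅓))*((0 + 14)*(-3/260)) = 20*(14*(-3/260))/3 = (20/3)*(-21/130) = -14/13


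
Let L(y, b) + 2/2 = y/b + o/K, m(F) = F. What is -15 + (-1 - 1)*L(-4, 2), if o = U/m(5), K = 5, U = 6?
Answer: -237/25 ≈ -9.4800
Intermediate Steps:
o = 6/5 ≈ 1.2000
L(y, b) = -19/25 + y/b (L(y, b) = -1 + (y/b + (6/5)/5) = -1 + (y/b + (6/5)*(⅕)) = -1 + (y/b + 6/25) = -1 + (6/25 + y/b) = -19/25 + y/b)
-15 + (-1 - 1)*L(-4, 2) = -15 + (-1 - 1)*(-19/25 - 4/2) = -15 - 2*(-19/25 - 4*½) = -15 - 2*(-19/25 - 2) = -15 - 2*(-69/25) = -15 + 138/25 = -237/25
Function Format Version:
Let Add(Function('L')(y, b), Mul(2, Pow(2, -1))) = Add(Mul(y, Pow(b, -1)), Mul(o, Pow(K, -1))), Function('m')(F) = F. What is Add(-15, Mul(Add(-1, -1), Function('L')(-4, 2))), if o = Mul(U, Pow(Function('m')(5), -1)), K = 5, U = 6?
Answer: Rational(-237, 25) ≈ -9.4800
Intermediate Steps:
o = Rational(6, 5) (o = Mul(6, Pow(5, -1)) = Mul(6, Rational(1, 5)) = Rational(6, 5) ≈ 1.2000)
Function('L')(y, b) = Add(Rational(-19, 25), Mul(y, Pow(b, -1))) (Function('L')(y, b) = Add(-1, Add(Mul(y, Pow(b, -1)), Mul(Rational(6, 5), Pow(5, -1)))) = Add(-1, Add(Mul(y, Pow(b, -1)), Mul(Rational(6, 5), Rational(1, 5)))) = Add(-1, Add(Mul(y, Pow(b, -1)), Rational(6, 25))) = Add(-1, Add(Rational(6, 25), Mul(y, Pow(b, -1)))) = Add(Rational(-19, 25), Mul(y, Pow(b, -1))))
Add(-15, Mul(Add(-1, -1), Function('L')(-4, 2))) = Add(-15, Mul(Add(-1, -1), Add(Rational(-19, 25), Mul(-4, Pow(2, -1))))) = Add(-15, Mul(-2, Add(Rational(-19, 25), Mul(-4, Rational(1, 2))))) = Add(-15, Mul(-2, Add(Rational(-19, 25), -2))) = Add(-15, Mul(-2, Rational(-69, 25))) = Add(-15, Rational(138, 25)) = Rational(-237, 25)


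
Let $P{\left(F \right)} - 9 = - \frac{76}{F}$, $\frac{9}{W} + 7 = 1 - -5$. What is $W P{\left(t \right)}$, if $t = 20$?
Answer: $- \frac{234}{5} \approx -46.8$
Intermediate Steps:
$W = -9$ ($W = \frac{9}{-7 + \left(1 - -5\right)} = \frac{9}{-7 + \left(1 + 5\right)} = \frac{9}{-7 + 6} = \frac{9}{-1} = 9 \left(-1\right) = -9$)
$P{\left(F \right)} = 9 - \frac{76}{F}$
$W P{\left(t \right)} = - 9 \left(9 - \frac{76}{20}\right) = - 9 \left(9 - \frac{19}{5}\right) = \left(-9\right) \frac{26}{5} = - \frac{234}{5}$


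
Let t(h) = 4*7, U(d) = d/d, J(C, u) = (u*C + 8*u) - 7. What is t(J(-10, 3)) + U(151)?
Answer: 29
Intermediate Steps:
J(C, u) = -7 + 8*u + C*u (J(C, u) = (C*u + 8*u) - 7 = (8*u + C*u) - 7 = -7 + 8*u + C*u)
U(d) = 1
t(h) = 28
t(J(-10, 3)) + U(151) = 28 + 1 = 29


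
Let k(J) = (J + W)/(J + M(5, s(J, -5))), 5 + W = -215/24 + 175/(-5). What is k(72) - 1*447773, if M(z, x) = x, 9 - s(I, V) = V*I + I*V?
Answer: -8607987599/19224 ≈ -4.4777e+5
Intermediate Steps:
s(I, V) = 9 - 2*I*V (s(I, V) = 9 - (V*I + I*V) = 9 - (I*V + I*V) = 9 - 2*I*V)
W = -1175/24 (W = -5 + (-215/24 + 175/(-5)) = -5 + (-215*1/24 + 175*(-1/5)) = -5 + (-215/24 - 35) = -5 - 1055/24 = -1175/24 ≈ -48.958)
k(J) = (-1175/24 + J)/(9 + 11*J) (k(J) = (J - 1175/24)/(J + (9 - 2*J*(-5))) = (-1175/24 + J)/(J + (9 + 10*J)) = (-1175/24 + J)/(9 + 11*J))
k(72) - 1*447773 = (-1175 + 24*72)/(24*(9 + 11*72)) - 1*447773 = (-1175 + 1728)/(24*(9 + 792)) - 447773 = (1/24)*553/801 - 447773 = (1/24)*(1/801)*553 - 447773 = 553/19224 - 447773 = -8607987599/19224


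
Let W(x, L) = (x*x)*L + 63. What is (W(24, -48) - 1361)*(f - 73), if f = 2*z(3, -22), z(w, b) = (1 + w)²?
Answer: 1186786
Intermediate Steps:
W(x, L) = 63 + L*x² (W(x, L) = x²*L + 63 = L*x² + 63 = 63 + L*x²)
f = 32 (f = 2*(1 + 3)² = 2*4² = 2*16 = 32)
(W(24, -48) - 1361)*(f - 73) = ((63 - 48*24²) - 1361)*(32 - 73) = ((63 - 48*576) - 1361)*(-41) = ((63 - 27648) - 1361)*(-41) = (-27585 - 1361)*(-41) = -28946*(-41) = 1186786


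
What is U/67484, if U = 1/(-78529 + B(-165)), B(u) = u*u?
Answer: -1/3462199136 ≈ -2.8883e-10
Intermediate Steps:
B(u) = u²
U = -1/51304 (U = 1/(-78529 + (-165)²) = 1/(-78529 + 27225) = 1/(-51304) = -1/51304 ≈ -1.9492e-5)
U/67484 = -1/51304/67484 = -1/51304*1/67484 = -1/3462199136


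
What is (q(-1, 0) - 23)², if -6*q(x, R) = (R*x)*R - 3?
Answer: 2025/4 ≈ 506.25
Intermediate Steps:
q(x, R) = ½ - x*R²/6 (q(x, R) = -((R*x)*R - 3)/6 = -(x*R² - 3)/6 = -(-3 + x*R²)/6 = ½ - x*R²/6)
(q(-1, 0) - 23)² = ((½ - ⅙*(-1)*0²) - 23)² = ((½ - ⅙*(-1)*0) - 23)² = ((½ + 0) - 23)² = (½ - 23)² = (-45/2)² = 2025/4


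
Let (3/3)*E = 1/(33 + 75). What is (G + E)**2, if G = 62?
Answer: 44849809/11664 ≈ 3845.1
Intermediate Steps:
E = 1/108 (E = 1/(33 + 75) = 1/108 ≈ 0.0092593)
(G + E)**2 = (62 + 1/108)**2 = (6697/108)**2 = 44849809/11664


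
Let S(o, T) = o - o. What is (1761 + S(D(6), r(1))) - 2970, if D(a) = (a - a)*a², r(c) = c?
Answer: -1209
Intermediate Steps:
D(a) = 0 (D(a) = 0*a² = 0)
S(o, T) = 0
(1761 + S(D(6), r(1))) - 2970 = (1761 + 0) - 2970 = 1761 - 2970 = -1209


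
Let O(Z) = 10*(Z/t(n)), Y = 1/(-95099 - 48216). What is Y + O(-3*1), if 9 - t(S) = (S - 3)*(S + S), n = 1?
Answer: -4299463/1863095 ≈ -2.3077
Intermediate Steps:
t(S) = 9 - 2*S*(-3 + S) (t(S) = 9 - (S - 3)*(S + S) = 9 - (-3 + S)*2*S = 9 - 2*S*(-3 + S))
Y = -1/143315 (Y = 1/(-143315) = -1/143315 ≈ -6.9776e-6)
O(Z) = 10*Z/13 (O(Z) = 10*(Z/(9 - 2*1² + 6*1)) = 10*(Z/(9 - 2*1 + 6)) = 10*(Z/(9 - 2 + 6)) = 10*(Z/13) = 10*Z/13)
Y + O(-3*1) = -1/143315 + 10*(-3*1)/13 = -1/143315 + (10/13)*(-3) = -1/143315 - 30/13 = -4299463/1863095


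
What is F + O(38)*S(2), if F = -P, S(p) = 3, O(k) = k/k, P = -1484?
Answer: 1487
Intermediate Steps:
O(k) = 1
F = 1484 (F = -1*(-1484) = 1484)
F + O(38)*S(2) = 1484 + 1*3 = 1484 + 3 = 1487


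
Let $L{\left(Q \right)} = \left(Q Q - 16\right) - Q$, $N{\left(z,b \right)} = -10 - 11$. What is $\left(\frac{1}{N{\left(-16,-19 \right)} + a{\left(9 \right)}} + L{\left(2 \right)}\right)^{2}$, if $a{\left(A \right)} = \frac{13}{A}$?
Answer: $\frac{6115729}{30976} \approx 197.43$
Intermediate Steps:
$N{\left(z,b \right)} = -21$ ($N{\left(z,b \right)} = -10 - 11 = -21$)
$L{\left(Q \right)} = -16 + Q^{2} - Q$ ($L{\left(Q \right)} = \left(Q^{2} - 16\right) - Q = \left(-16 + Q^{2}\right) - Q = -16 + Q^{2} - Q$)
$\left(\frac{1}{N{\left(-16,-19 \right)} + a{\left(9 \right)}} + L{\left(2 \right)}\right)^{2} = \left(\frac{1}{-21 + \frac{13}{9}} - \left(18 - 4\right)\right)^{2} = \left(\frac{1}{-21 + 13 \cdot \frac{1}{9}} - 14\right)^{2} = \left(\frac{1}{-21 + \frac{13}{9}} - 14\right)^{2} = \left(\frac{1}{- \frac{176}{9}} - 14\right)^{2} = \left(- \frac{9}{176} - 14\right)^{2} = \left(- \frac{2473}{176}\right)^{2} = \frac{6115729}{30976}$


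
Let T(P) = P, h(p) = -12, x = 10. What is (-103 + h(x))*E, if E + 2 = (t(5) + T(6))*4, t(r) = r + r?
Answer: -7130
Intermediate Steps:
t(r) = 2*r
E = 62 (E = -2 + (2*5 + 6)*4 = -2 + (10 + 6)*4 = -2 + 16*4 = -2 + 64 = 62)
(-103 + h(x))*E = (-103 - 12)*62 = -115*62 = -7130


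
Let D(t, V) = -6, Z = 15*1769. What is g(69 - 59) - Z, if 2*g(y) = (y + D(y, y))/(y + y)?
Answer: -265349/10 ≈ -26535.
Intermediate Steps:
Z = 26535
g(y) = (-6 + y)/(4*y) (g(y) = ((y - 6)/(y + y))/2 = ((-6 + y)/((2*y)))/2 = ((-6 + y)*(1/(2*y)))/2 = ((-6 + y)/(2*y))/2 = (-6 + y)/(4*y))
g(69 - 59) - Z = (-6 + (69 - 59))/(4*(69 - 59)) - 1*26535 = (¼)*(-6 + 10)/10 - 26535 = (¼)*(⅒)*4 - 26535 = ⅒ - 26535 = -265349/10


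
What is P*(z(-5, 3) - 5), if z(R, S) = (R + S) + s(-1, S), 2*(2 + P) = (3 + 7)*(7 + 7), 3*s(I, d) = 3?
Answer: -408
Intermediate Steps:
s(I, d) = 1 (s(I, d) = (1/3)*3 = 1)
P = 68 (P = -2 + ((3 + 7)*(7 + 7))/2 = -2 + (10*14)/2 = -2 + (1/2)*140 = -2 + 70 = 68)
z(R, S) = 1 + R + S (z(R, S) = (R + S) + 1 = 1 + R + S)
P*(z(-5, 3) - 5) = 68*((1 - 5 + 3) - 5) = 68*(-1 - 5) = 68*(-6) = -408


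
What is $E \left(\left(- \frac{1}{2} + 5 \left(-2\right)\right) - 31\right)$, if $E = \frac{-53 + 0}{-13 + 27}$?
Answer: $\frac{4399}{28} \approx 157.11$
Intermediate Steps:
$E = - \frac{53}{14} \approx -3.7857$
$E \left(\left(- \frac{1}{2} + 5 \left(-2\right)\right) - 31\right) = - \frac{53 \left(\left(- \frac{1}{2} + 5 \left(-2\right)\right) - 31\right)}{14} = - \frac{53 \left(\left(\left(-1\right) \frac{1}{2} - 10\right) - 31\right)}{14} = - \frac{53 \left(\left(- \frac{1}{2} - 10\right) - 31\right)}{14} = - \frac{53 \left(- \frac{21}{2} - 31\right)}{14} = \left(- \frac{53}{14}\right) \left(- \frac{83}{2}\right) = \frac{4399}{28}$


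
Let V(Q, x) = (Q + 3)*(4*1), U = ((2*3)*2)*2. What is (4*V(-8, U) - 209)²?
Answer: 83521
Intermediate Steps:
U = 24 (U = (6*2)*2 = 12*2 = 24)
V(Q, x) = 12 + 4*Q (V(Q, x) = (3 + Q)*4 = 12 + 4*Q)
(4*V(-8, U) - 209)² = (4*(12 + 4*(-8)) - 209)² = (4*(12 - 32) - 209)² = (4*(-20) - 209)² = (-80 - 209)² = (-289)² = 83521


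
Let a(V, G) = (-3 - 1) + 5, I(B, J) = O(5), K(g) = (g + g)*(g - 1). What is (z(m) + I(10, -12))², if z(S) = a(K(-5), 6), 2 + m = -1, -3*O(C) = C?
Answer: 4/9 ≈ 0.44444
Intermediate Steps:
K(g) = 2*g*(-1 + g) (K(g) = (2*g)*(-1 + g) = 2*g*(-1 + g))
O(C) = -C/3
I(B, J) = -5/3 (I(B, J) = -⅓*5 = -5/3)
m = -3 (m = -2 - 1 = -3)
a(V, G) = 1 (a(V, G) = -4 + 5 = 1)
z(S) = 1
(z(m) + I(10, -12))² = (1 - 5/3)² = (-⅔)² = 4/9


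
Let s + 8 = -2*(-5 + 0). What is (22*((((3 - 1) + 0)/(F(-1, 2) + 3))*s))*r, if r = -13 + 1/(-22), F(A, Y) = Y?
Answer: -1148/5 ≈ -229.60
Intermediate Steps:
s = 2 (s = -8 - 2*(-5 + 0) = -8 - 2*(-5) = -8 + 10 = 2)
r = -287/22 (r = -13 - 1/22 = -287/22 ≈ -13.045)
(22*((((3 - 1) + 0)/(F(-1, 2) + 3))*s))*r = (22*((((3 - 1) + 0)/(2 + 3))*2))*(-287/22) = (22*(((2 + 0)/5)*2))*(-287/22) = (22*((2*(1/5))*2))*(-287/22) = (22*((2/5)*2))*(-287/22) = (22*(4/5))*(-287/22) = (88/5)*(-287/22) = -1148/5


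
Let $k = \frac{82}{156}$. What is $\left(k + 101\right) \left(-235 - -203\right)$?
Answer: $- \frac{126704}{39} \approx -3248.8$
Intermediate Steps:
$k = \frac{41}{78}$ ($k = 82 \cdot \frac{1}{156} = \frac{41}{78} \approx 0.52564$)
$\left(k + 101\right) \left(-235 - -203\right) = \left(\frac{41}{78} + 101\right) \left(-235 - -203\right) = \frac{7919 \left(-235 + 203\right)}{78} = \frac{7919}{78} \left(-32\right) = - \frac{126704}{39}$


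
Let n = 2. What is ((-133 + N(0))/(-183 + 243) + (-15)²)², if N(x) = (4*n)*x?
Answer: 178676689/3600 ≈ 49632.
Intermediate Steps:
N(x) = 8*x (N(x) = (4*2)*x = 8*x)
((-133 + N(0))/(-183 + 243) + (-15)²)² = ((-133 + 8*0)/(-183 + 243) + (-15)²)² = ((-133 + 0)/60 + 225)² = (-133*1/60 + 225)² = (-133/60 + 225)² = (13367/60)² = 178676689/3600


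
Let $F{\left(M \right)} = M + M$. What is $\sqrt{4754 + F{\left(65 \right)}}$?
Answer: $2 \sqrt{1221} \approx 69.886$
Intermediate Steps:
$F{\left(M \right)} = 2 M$
$\sqrt{4754 + F{\left(65 \right)}} = \sqrt{4754 + 2 \cdot 65} = \sqrt{4754 + 130} = \sqrt{4884} = 2 \sqrt{1221}$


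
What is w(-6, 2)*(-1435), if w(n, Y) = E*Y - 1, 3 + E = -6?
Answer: 27265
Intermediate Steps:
E = -9 (E = -3 - 6 = -9)
w(n, Y) = -1 - 9*Y (w(n, Y) = -9*Y - 1 = -1 - 9*Y)
w(-6, 2)*(-1435) = (-1 - 9*2)*(-1435) = (-1 - 18)*(-1435) = -19*(-1435) = 27265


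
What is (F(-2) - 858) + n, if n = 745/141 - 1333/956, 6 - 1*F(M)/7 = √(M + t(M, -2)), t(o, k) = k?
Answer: -109469269/134796 - 14*I ≈ -812.11 - 14.0*I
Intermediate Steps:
F(M) = 42 - 7*√(-2 + M) (F(M) = 42 - 7*√(M - 2) = 42 - 7*√(-2 + M))
n = 524267/134796 (n = 745*(1/141) - 1333*1/956 = 745/141 - 1333/956 = 524267/134796 ≈ 3.8893)
(F(-2) - 858) + n = ((42 - 7*√(-2 - 2)) - 858) + 524267/134796 = ((42 - 14*I) - 858) + 524267/134796 = (-816 - 14*I) + 524267/134796 = -109469269/134796 - 14*I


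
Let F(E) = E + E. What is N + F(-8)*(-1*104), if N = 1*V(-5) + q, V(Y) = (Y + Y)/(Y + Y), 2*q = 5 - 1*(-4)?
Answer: 3339/2 ≈ 1669.5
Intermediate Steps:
q = 9/2 (q = (5 - 1*(-4))/2 = (5 + 4)/2 = (½)*9 = 9/2 ≈ 4.5000)
F(E) = 2*E
V(Y) = 1 (V(Y) = (2*Y)/((2*Y)) = (2*Y)*(1/(2*Y)) = 1)
N = 11/2 (N = 1*1 + 9/2 = 1 + 9/2 = 11/2 ≈ 5.5000)
N + F(-8)*(-1*104) = 11/2 + (2*(-8))*(-1*104) = 11/2 - 16*(-104) = 11/2 + 1664 = 3339/2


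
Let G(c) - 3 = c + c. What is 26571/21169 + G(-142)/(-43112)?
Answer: 1151477441/912637928 ≈ 1.2617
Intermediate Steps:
G(c) = 3 + 2*c (G(c) = 3 + (c + c) = 3 + 2*c)
26571/21169 + G(-142)/(-43112) = 26571/21169 + (3 + 2*(-142))/(-43112) = 26571*(1/21169) + (3 - 284)*(-1/43112) = 26571/21169 - 281*(-1/43112) = 26571/21169 + 281/43112 = 1151477441/912637928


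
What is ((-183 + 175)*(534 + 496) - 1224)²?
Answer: 89567296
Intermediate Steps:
((-183 + 175)*(534 + 496) - 1224)² = (-8*1030 - 1224)² = (-8240 - 1224)² = (-9464)² = 89567296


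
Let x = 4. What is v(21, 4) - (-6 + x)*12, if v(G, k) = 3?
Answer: 27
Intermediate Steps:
v(21, 4) - (-6 + x)*12 = 3 - (-6 + 4)*12 = 3 - (-2)*12 = 3 - 1*(-24) = 3 + 24 = 27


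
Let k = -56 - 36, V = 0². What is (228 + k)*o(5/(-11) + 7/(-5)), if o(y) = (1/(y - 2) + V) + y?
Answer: -838066/2915 ≈ -287.50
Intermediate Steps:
V = 0
o(y) = y + 1/(-2 + y) (o(y) = (1/(y - 2) + 0) + y = (1/(-2 + y) + 0) + y = 1/(-2 + y) + y = y + 1/(-2 + y))
k = -92
(228 + k)*o(5/(-11) + 7/(-5)) = (228 - 92)*((1 + (5/(-11) + 7/(-5))² - 2*(5/(-11) + 7/(-5)))/(-2 + (5/(-11) + 7/(-5)))) = 136*((1 + (5*(-1/11) + 7*(-⅕))² - 2*(5*(-1/11) + 7*(-⅕)))/(-2 + (5*(-1/11) + 7*(-⅕)))) = 136*((1 + (-5/11 - 7/5)² - 2*(-5/11 - 7/5))/(-2 + (-5/11 - 7/5))) = 136*((1 + (-102/55)² - 2*(-102/55))/(-2 - 102/55)) = 136*((1 + 10404/3025 + 204/55)/(-212/55)) = 136*(-55/212*24649/3025) = 136*(-24649/11660) = -838066/2915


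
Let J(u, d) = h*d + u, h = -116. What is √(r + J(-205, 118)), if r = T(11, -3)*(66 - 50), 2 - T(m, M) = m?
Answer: I*√14037 ≈ 118.48*I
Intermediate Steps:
T(m, M) = 2 - m
J(u, d) = u - 116*d (J(u, d) = -116*d + u = u - 116*d)
r = -144 (r = (2 - 1*11)*(66 - 50) = (2 - 11)*16 = -9*16 = -144)
√(r + J(-205, 118)) = √(-144 + (-205 - 116*118)) = √(-144 + (-205 - 13688)) = √(-144 - 13893) = √(-14037) = I*√14037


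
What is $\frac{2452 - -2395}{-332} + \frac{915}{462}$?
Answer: $- \frac{322589}{25564} \approx -12.619$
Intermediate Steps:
$\frac{2452 - -2395}{-332} + \frac{915}{462} = \left(2452 + 2395\right) \left(- \frac{1}{332}\right) + 915 \cdot \frac{1}{462} = 4847 \left(- \frac{1}{332}\right) + \frac{305}{154} = - \frac{4847}{332} + \frac{305}{154} = - \frac{322589}{25564}$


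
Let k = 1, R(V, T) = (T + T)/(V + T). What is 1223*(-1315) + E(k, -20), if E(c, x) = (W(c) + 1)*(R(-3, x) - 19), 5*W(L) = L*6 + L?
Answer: -184952939/115 ≈ -1.6083e+6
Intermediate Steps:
R(V, T) = 2*T/(T + V) (R(V, T) = (2*T)/(T + V) = 2*T/(T + V))
W(L) = 7*L/5 (W(L) = (L*6 + L)/5 = (6*L + L)/5 = (7*L)/5 = 7*L/5)
E(c, x) = (1 + 7*c/5)*(-19 + 2*x/(-3 + x)) (E(c, x) = (7*c/5 + 1)*(2*x/(x - 3) - 19) = (1 + 7*c/5)*(2*x/(-3 + x) - 19) = (1 + 7*c/5)*(-19 + 2*x/(-3 + x)))
1223*(-1315) + E(k, -20) = 1223*(-1315) + (285 - 85*(-20) + 399*1 - 119*1*(-20))/(5*(-3 - 20)) = -1608245 + (1/5)*(285 + 1700 + 399 + 2380)/(-23) = -1608245 + (1/5)*(-1/23)*4764 = -1608245 - 4764/115 = -184952939/115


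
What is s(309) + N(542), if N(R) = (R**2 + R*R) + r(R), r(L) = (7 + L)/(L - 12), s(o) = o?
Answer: 311554159/530 ≈ 5.8784e+5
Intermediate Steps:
r(L) = (7 + L)/(-12 + L)
N(R) = 2*R**2 + (7 + R)/(-12 + R) (N(R) = (R**2 + R*R) + (7 + R)/(-12 + R) = (R**2 + R**2) + (7 + R)/(-12 + R) = 2*R**2 + (7 + R)/(-12 + R))
s(309) + N(542) = 309 + (7 + 542 + 2*542**2*(-12 + 542))/(-12 + 542) = 309 + (7 + 542 + 2*293764*530)/530 = 309 + (7 + 542 + 311389840)/530 = 309 + (1/530)*311390389 = 309 + 311390389/530 = 311554159/530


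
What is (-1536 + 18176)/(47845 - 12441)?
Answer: 4160/8851 ≈ 0.47000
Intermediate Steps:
(-1536 + 18176)/(47845 - 12441) = 16640/35404 = 16640*(1/35404) = 4160/8851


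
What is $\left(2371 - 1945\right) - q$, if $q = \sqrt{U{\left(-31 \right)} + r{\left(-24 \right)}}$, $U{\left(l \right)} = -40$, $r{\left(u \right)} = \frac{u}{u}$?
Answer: $426 - i \sqrt{39} \approx 426.0 - 6.245 i$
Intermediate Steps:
$r{\left(u \right)} = 1$
$q = i \sqrt{39}$ ($q = \sqrt{-40 + 1} = \sqrt{-39} = i \sqrt{39} \approx 6.245 i$)
$\left(2371 - 1945\right) - q = \left(2371 - 1945\right) - i \sqrt{39} = 426 - i \sqrt{39}$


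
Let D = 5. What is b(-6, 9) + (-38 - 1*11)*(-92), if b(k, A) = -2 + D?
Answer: 4511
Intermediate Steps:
b(k, A) = 3 (b(k, A) = -2 + 5 = 3)
b(-6, 9) + (-38 - 1*11)*(-92) = 3 + (-38 - 1*11)*(-92) = 3 + (-38 - 11)*(-92) = 3 - 49*(-92) = 3 + 4508 = 4511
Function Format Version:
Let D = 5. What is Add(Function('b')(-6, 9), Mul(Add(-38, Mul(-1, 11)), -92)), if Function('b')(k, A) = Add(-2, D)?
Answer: 4511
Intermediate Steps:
Function('b')(k, A) = 3 (Function('b')(k, A) = Add(-2, 5) = 3)
Add(Function('b')(-6, 9), Mul(Add(-38, Mul(-1, 11)), -92)) = Add(3, Mul(Add(-38, Mul(-1, 11)), -92)) = Add(3, Mul(Add(-38, -11), -92)) = Add(3, Mul(-49, -92)) = Add(3, 4508) = 4511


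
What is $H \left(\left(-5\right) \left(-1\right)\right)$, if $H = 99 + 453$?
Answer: $2760$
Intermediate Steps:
$H = 552$
$H \left(\left(-5\right) \left(-1\right)\right) = 552 \left(\left(-5\right) \left(-1\right)\right) = 552 \cdot 5 = 2760$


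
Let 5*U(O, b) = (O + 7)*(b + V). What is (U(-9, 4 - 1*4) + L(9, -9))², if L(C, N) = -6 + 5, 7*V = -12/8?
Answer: 1024/1225 ≈ 0.83592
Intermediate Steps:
V = -3/14 (V = (-12/8)/7 = (-12*⅛)/7 = (⅐)*(-3/2) = -3/14 ≈ -0.21429)
U(O, b) = (7 + O)*(-3/14 + b)/5 (U(O, b) = ((O + 7)*(b - 3/14))/5 = ((7 + O)*(-3/14 + b))/5 = (7 + O)*(-3/14 + b)/5)
L(C, N) = -1
(U(-9, 4 - 1*4) + L(9, -9))² = ((-3/10 - 3/70*(-9) + 7*(4 - 1*4)/5 + (⅕)*(-9)*(4 - 1*4)) - 1)² = ((-3/10 + 27/70 + 7*(4 - 4)/5 + (⅕)*(-9)*(4 - 4)) - 1)² = ((-3/10 + 27/70 + (7/5)*0 + (⅕)*(-9)*0) - 1)² = ((-3/10 + 27/70 + 0 + 0) - 1)² = (3/35 - 1)² = (-32/35)² = 1024/1225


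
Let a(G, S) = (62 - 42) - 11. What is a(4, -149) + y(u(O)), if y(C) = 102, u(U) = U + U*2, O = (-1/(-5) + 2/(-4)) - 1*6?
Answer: 111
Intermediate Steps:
a(G, S) = 9 (a(G, S) = 20 - 11 = 9)
O = -63/10 (O = (-1*(-⅕) + 2*(-¼)) - 6 = (⅕ - ½) - 6 = -3/10 - 6 = -63/10 ≈ -6.3000)
u(U) = 3*U (u(U) = U + 2*U = 3*U)
a(4, -149) + y(u(O)) = 9 + 102 = 111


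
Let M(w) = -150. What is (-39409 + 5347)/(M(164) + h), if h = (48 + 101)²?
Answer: -34062/22051 ≈ -1.5447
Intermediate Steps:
h = 22201 (h = 149² = 22201)
(-39409 + 5347)/(M(164) + h) = (-39409 + 5347)/(-150 + 22201) = -34062/22051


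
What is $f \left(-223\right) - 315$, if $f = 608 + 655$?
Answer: $-281964$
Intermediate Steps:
$f = 1263$
$f \left(-223\right) - 315 = 1263 \left(-223\right) - 315 = -281649 - 315 = -281964$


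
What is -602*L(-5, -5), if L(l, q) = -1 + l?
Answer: 3612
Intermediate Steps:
-602*L(-5, -5) = -602*(-1 - 5) = -602*(-6) = 3612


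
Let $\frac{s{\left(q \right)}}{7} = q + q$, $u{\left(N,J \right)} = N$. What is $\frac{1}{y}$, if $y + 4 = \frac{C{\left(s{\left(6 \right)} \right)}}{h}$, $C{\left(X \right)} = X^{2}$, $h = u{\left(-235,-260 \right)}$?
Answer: $- \frac{235}{7996} \approx -0.02939$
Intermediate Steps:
$s{\left(q \right)} = 14 q$ ($s{\left(q \right)} = 7 \left(q + q\right) = 7 \cdot 2 q = 14 q$)
$h = -235$
$y = - \frac{7996}{235}$ ($y = -4 + \frac{\left(14 \cdot 6\right)^{2}}{-235} = -4 + 84^{2} \left(- \frac{1}{235}\right) = -4 + 7056 \left(- \frac{1}{235}\right) = -4 - \frac{7056}{235} = - \frac{7996}{235} \approx -34.026$)
$\frac{1}{y} = \frac{1}{- \frac{7996}{235}} = - \frac{235}{7996}$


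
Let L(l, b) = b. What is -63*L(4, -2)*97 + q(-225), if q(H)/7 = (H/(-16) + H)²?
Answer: 82863207/256 ≈ 3.2368e+5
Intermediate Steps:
q(H) = 1575*H²/256 (q(H) = 7*(H/(-16) + H)² = 7*(H*(-1/16) + H)² = 7*(-H/16 + H)² = 7*(15*H/16)² = 7*(225*H²/256) = 1575*H²/256)
-63*L(4, -2)*97 + q(-225) = -63*(-2)*97 + (1575/256)*(-225)² = 126*97 + (1575/256)*50625 = 12222 + 79734375/256 = 82863207/256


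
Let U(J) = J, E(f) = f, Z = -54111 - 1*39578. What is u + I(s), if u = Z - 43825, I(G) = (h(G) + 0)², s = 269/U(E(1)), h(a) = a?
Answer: -65153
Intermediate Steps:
Z = -93689 (Z = -54111 - 39578 = -93689)
s = 269 (s = 269/1 = 269*1 = 269)
I(G) = G² (I(G) = (G + 0)² = G²)
u = -137514 (u = -93689 - 43825 = -137514)
u + I(s) = -137514 + 269² = -137514 + 72361 = -65153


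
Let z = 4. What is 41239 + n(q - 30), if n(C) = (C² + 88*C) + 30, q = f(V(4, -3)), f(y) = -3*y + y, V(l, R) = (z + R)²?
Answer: 39477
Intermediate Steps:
V(l, R) = (4 + R)²
f(y) = -2*y
q = -2 (q = -2*(4 - 3)² = -2*1² = -2*1 = -2)
n(C) = 30 + C² + 88*C
41239 + n(q - 30) = 41239 + (30 + (-2 - 30)² + 88*(-2 - 30)) = 41239 + (30 + (-32)² + 88*(-32)) = 41239 + (30 + 1024 - 2816) = 41239 - 1762 = 39477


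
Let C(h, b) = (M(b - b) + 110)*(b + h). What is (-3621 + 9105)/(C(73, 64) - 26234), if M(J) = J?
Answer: -1371/2791 ≈ -0.49122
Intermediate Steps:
C(h, b) = 110*b + 110*h (C(h, b) = ((b - b) + 110)*(b + h) = (0 + 110)*(b + h) = 110*(b + h) = 110*b + 110*h)
(-3621 + 9105)/(C(73, 64) - 26234) = (-3621 + 9105)/((110*64 + 110*73) - 26234) = 5484/((7040 + 8030) - 26234) = 5484/(15070 - 26234) = 5484/(-11164) = 5484*(-1/11164) = -1371/2791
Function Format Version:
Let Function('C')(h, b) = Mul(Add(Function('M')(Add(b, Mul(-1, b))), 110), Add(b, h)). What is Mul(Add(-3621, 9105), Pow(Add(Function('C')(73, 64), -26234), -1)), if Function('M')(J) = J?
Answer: Rational(-1371, 2791) ≈ -0.49122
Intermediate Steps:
Function('C')(h, b) = Add(Mul(110, b), Mul(110, h)) (Function('C')(h, b) = Mul(Add(Add(b, Mul(-1, b)), 110), Add(b, h)) = Mul(Add(0, 110), Add(b, h)) = Mul(110, Add(b, h)) = Add(Mul(110, b), Mul(110, h)))
Mul(Add(-3621, 9105), Pow(Add(Function('C')(73, 64), -26234), -1)) = Mul(Add(-3621, 9105), Pow(Add(Add(Mul(110, 64), Mul(110, 73)), -26234), -1)) = Mul(5484, Pow(Add(Add(7040, 8030), -26234), -1)) = Mul(5484, Pow(Add(15070, -26234), -1)) = Mul(5484, Pow(-11164, -1)) = Mul(5484, Rational(-1, 11164)) = Rational(-1371, 2791)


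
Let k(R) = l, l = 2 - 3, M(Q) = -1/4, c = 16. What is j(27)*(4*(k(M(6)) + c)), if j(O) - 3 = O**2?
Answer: 43920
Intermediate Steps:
M(Q) = -1/4 (M(Q) = -1*1/4 = -1/4)
l = -1
k(R) = -1
j(O) = 3 + O**2
j(27)*(4*(k(M(6)) + c)) = (3 + 27**2)*(4*(-1 + 16)) = (3 + 729)*(4*15) = 732*60 = 43920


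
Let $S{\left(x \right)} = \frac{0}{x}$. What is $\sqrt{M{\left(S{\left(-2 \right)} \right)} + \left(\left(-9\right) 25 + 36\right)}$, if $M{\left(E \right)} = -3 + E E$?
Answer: $8 i \sqrt{3} \approx 13.856 i$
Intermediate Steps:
$S{\left(x \right)} = 0$
$M{\left(E \right)} = -3 + E^{2}$
$\sqrt{M{\left(S{\left(-2 \right)} \right)} + \left(\left(-9\right) 25 + 36\right)} = \sqrt{\left(-3 + 0^{2}\right) + \left(\left(-9\right) 25 + 36\right)} = \sqrt{\left(-3 + 0\right) + \left(-225 + 36\right)} = \sqrt{-3 - 189} = \sqrt{-192} = 8 i \sqrt{3}$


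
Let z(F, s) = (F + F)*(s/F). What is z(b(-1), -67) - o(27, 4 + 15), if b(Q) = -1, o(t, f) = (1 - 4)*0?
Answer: -134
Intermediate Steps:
o(t, f) = 0 (o(t, f) = -3*0 = 0)
z(F, s) = 2*s (z(F, s) = (2*F)*(s/F) = 2*s)
z(b(-1), -67) - o(27, 4 + 15) = 2*(-67) - 1*0 = -134 + 0 = -134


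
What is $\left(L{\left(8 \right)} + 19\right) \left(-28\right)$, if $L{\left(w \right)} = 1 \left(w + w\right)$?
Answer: $-980$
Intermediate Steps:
$L{\left(w \right)} = 2 w$ ($L{\left(w \right)} = 1 \cdot 2 w = 2 w$)
$\left(L{\left(8 \right)} + 19\right) \left(-28\right) = \left(2 \cdot 8 + 19\right) \left(-28\right) = \left(16 + 19\right) \left(-28\right) = 35 \left(-28\right) = -980$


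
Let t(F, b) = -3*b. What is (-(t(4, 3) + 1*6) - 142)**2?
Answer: 19321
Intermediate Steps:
(-(t(4, 3) + 1*6) - 142)**2 = (-(-3*3 + 1*6) - 142)**2 = (-(-9 + 6) - 142)**2 = (-1*(-3) - 142)**2 = (3 - 142)**2 = (-139)**2 = 19321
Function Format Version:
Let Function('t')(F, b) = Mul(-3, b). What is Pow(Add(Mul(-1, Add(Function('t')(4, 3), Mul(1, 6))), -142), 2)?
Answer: 19321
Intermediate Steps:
Pow(Add(Mul(-1, Add(Function('t')(4, 3), Mul(1, 6))), -142), 2) = Pow(Add(Mul(-1, Add(Mul(-3, 3), Mul(1, 6))), -142), 2) = Pow(Add(Mul(-1, Add(-9, 6)), -142), 2) = Pow(Add(Mul(-1, -3), -142), 2) = Pow(Add(3, -142), 2) = Pow(-139, 2) = 19321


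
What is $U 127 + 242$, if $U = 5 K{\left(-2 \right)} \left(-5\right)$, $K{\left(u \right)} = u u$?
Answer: $-12458$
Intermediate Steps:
$K{\left(u \right)} = u^{2}$
$U = -100$ ($U = 5 \left(-2\right)^{2} \left(-5\right) = 5 \cdot 4 \left(-5\right) = 20 \left(-5\right) = -100$)
$U 127 + 242 = \left(-100\right) 127 + 242 = -12700 + 242 = -12458$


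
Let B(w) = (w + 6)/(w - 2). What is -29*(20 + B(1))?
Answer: -377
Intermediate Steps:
B(w) = (6 + w)/(-2 + w)
-29*(20 + B(1)) = -29*(20 + (6 + 1)/(-2 + 1)) = -29*(20 + 7/(-1)) = -29*(20 - 1*7) = -29*(20 - 7) = -29*13 = -377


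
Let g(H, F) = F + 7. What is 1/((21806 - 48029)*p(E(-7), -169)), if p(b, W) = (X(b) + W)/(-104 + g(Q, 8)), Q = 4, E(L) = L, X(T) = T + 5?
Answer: -89/4484133 ≈ -1.9848e-5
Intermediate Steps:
X(T) = 5 + T
g(H, F) = 7 + F
p(b, W) = -5/89 - W/89 - b/89 (p(b, W) = ((5 + b) + W)/(-104 + (7 + 8)) = (5 + W + b)/(-104 + 15) = (5 + W + b)/(-89) = (5 + W + b)*(-1/89) = -5/89 - W/89 - b/89)
1/((21806 - 48029)*p(E(-7), -169)) = 1/((21806 - 48029)*(-5/89 - 1/89*(-169) - 1/89*(-7))) = 1/((-26223)*(-5/89 + 169/89 + 7/89)) = -1/(26223*171/89) = -1/26223*89/171 = -89/4484133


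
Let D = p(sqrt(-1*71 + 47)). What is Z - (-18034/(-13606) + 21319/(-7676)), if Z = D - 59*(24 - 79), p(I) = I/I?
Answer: 169581380353/52219828 ≈ 3247.5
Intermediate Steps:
p(I) = 1
D = 1
Z = 3246 (Z = 1 - 59*(24 - 79) = 1 - 59*(-55) = 1 - 1*(-3245) = 1 + 3245 = 3246)
Z - (-18034/(-13606) + 21319/(-7676)) = 3246 - (-18034/(-13606) + 21319/(-7676)) = 3246 - (-18034*(-1/13606) + 21319*(-1/7676)) = 3246 - (9017/6803 - 21319/7676) = 3246 - 1*(-75818665/52219828) = 3246 + 75818665/52219828 = 169581380353/52219828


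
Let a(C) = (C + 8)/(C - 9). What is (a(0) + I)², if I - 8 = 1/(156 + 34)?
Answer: 148084561/2924100 ≈ 50.643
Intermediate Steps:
I = 1521/190 (I = 8 + 1/(156 + 34) = 8 + 1/190 = 1521/190 ≈ 8.0053)
a(C) = (8 + C)/(-9 + C)
(a(0) + I)² = ((8 + 0)/(-9 + 0) + 1521/190)² = (8/(-9) + 1521/190)² = (-⅑*8 + 1521/190)² = (-8/9 + 1521/190)² = (12169/1710)² = 148084561/2924100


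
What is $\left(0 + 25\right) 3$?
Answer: $75$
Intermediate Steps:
$\left(0 + 25\right) 3 = 25 \cdot 3 = 75$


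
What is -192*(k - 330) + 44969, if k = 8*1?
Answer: 106793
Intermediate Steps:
k = 8
-192*(k - 330) + 44969 = -192*(8 - 330) + 44969 = -192*(-322) + 44969 = 61824 + 44969 = 106793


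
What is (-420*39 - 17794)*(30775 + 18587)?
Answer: -1686896988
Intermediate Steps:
(-420*39 - 17794)*(30775 + 18587) = (-16380 - 17794)*49362 = -34174*49362 = -1686896988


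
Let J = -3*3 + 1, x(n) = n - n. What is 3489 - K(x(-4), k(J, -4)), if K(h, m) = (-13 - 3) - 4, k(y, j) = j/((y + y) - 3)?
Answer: 3509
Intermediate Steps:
x(n) = 0
J = -8 (J = -9 + 1 = -8)
k(y, j) = j/(-3 + 2*y) (k(y, j) = j/(2*y - 3) = j/(-3 + 2*y))
K(h, m) = -20 (K(h, m) = -16 - 4 = -20)
3489 - K(x(-4), k(J, -4)) = 3489 - 1*(-20) = 3489 + 20 = 3509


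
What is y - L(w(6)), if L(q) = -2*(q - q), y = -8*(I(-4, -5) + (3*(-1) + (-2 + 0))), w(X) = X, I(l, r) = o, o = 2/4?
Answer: 36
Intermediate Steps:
o = ½ (o = 2*(¼) = ½ ≈ 0.50000)
I(l, r) = ½
y = 36 (y = -8*(½ + (3*(-1) + (-2 + 0))) = -8*(½ + (-3 - 2)) = -8*(½ - 5) = -8*(-9/2) = 36)
L(q) = 0 (L(q) = -2*0 = 0)
y - L(w(6)) = 36 - 1*0 = 36 + 0 = 36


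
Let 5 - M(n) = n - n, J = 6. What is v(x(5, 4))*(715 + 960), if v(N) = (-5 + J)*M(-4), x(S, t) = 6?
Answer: 8375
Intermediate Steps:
M(n) = 5 (M(n) = 5 - (n - n) = 5 - 1*0 = 5 + 0 = 5)
v(N) = 5 (v(N) = (-5 + 6)*5 = 1*5 = 5)
v(x(5, 4))*(715 + 960) = 5*(715 + 960) = 5*1675 = 8375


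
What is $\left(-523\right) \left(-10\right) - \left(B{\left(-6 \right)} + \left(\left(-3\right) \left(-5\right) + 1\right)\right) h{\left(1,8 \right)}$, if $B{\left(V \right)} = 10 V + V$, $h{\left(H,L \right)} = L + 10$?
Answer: $6130$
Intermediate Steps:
$h{\left(H,L \right)} = 10 + L$
$B{\left(V \right)} = 11 V$
$\left(-523\right) \left(-10\right) - \left(B{\left(-6 \right)} + \left(\left(-3\right) \left(-5\right) + 1\right)\right) h{\left(1,8 \right)} = \left(-523\right) \left(-10\right) - \left(11 \left(-6\right) + \left(\left(-3\right) \left(-5\right) + 1\right)\right) \left(10 + 8\right) = 5230 - \left(-66 + \left(15 + 1\right)\right) 18 = 5230 - \left(-66 + 16\right) 18 = 5230 - \left(-50\right) 18 = 5230 - -900 = 5230 + 900 = 6130$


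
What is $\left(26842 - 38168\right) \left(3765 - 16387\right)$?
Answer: $142956772$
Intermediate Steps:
$\left(26842 - 38168\right) \left(3765 - 16387\right) = \left(-11326\right) \left(-12622\right) = 142956772$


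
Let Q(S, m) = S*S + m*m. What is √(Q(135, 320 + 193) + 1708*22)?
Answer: √318970 ≈ 564.77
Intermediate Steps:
Q(S, m) = S² + m²
√(Q(135, 320 + 193) + 1708*22) = √((135² + (320 + 193)²) + 1708*22) = √((18225 + 513²) + 37576) = √((18225 + 263169) + 37576) = √(281394 + 37576) = √318970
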